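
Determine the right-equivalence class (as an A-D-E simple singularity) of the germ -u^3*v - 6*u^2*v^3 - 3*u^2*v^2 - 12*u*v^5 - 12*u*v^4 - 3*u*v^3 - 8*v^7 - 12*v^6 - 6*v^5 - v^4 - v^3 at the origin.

The Hessian of f at 0 has rank 0. Corank 2; j^3 = -v^3 is a perfect cube, so E-series; the 4-jet and mu = 7 give E_7.

E_{7}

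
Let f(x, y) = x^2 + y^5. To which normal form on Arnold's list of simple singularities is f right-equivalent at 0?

The Hessian of f at 0 is [[2, 0], [0, 0]] with rank 1, so corank 1. A Groebner basis of the Jacobian ideal J(f) in C{x,y} is {y^4, x}; counting standard monomials gives mu = 4. Corank 1: A-series; mu = 4 gives A_4.

A_{4}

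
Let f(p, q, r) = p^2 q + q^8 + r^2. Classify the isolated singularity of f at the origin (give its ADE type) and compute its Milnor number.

Type D_9, Milnor number mu = 9.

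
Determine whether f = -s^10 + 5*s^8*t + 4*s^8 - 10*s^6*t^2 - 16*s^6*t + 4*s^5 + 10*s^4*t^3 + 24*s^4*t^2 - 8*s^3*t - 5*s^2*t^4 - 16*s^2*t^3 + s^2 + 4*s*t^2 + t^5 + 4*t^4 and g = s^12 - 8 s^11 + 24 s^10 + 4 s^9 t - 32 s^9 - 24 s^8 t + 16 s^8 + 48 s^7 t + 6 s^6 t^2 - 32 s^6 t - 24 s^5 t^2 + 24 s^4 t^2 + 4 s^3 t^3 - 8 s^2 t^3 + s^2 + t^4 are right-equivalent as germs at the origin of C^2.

No.

The Hessian of f at 0 has rank 1. Corank 1: A-series; mu = 4 gives A_4. The Hessian of g at 0 has rank 1. Corank 1: A-series; mu = 3 gives A_3. f is A_4 but g is A_3, hence not right-equivalent.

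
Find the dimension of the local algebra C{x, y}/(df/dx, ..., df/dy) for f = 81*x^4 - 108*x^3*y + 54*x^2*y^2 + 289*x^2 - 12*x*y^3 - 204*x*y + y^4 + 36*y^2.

3

The Hessian of f at 0 has rank 1. Corank 1: A-series; mu = 3 gives A_3.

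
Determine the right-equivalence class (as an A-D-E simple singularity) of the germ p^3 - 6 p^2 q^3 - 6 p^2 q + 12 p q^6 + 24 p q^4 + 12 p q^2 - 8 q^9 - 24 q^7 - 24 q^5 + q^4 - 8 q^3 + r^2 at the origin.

E6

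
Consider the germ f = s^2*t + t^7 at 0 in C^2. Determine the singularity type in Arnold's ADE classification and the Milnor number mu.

Type D_{8}, Milnor number mu = 8.

The Hessian of f at 0 has rank 0. Corank 2; j^3 = s^2*t has shape L^2 M (L != M), so D-series; mu = 8 gives D_8.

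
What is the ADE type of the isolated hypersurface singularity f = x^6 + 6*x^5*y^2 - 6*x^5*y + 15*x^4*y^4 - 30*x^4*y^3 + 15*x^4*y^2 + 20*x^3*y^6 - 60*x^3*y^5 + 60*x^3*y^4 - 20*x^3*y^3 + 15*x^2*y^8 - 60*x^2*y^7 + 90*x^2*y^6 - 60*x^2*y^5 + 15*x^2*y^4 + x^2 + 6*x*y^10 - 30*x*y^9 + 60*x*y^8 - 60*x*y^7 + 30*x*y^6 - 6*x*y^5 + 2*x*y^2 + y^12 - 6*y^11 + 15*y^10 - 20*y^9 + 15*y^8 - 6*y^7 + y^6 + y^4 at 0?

The Hessian of f at 0 has rank 1. Corank 1: A-series; mu = 5 gives A_5.

A_{5}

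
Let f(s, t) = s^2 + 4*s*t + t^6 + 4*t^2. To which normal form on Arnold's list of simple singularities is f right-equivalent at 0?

A_{5}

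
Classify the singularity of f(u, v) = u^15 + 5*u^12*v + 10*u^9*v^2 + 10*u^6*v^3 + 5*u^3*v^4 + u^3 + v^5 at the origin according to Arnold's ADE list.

E_{8}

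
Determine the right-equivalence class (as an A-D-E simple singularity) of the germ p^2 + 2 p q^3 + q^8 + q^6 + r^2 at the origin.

A_7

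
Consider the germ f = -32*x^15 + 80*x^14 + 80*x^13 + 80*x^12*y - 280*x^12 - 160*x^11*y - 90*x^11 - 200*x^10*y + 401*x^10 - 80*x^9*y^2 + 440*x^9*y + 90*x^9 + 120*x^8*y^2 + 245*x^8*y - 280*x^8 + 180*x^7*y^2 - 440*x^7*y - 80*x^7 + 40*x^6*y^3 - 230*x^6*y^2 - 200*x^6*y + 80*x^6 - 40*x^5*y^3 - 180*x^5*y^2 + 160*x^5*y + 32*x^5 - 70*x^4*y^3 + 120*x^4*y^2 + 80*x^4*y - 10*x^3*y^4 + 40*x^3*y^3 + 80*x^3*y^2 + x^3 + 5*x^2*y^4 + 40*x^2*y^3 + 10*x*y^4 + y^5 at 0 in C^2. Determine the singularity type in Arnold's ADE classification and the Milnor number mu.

Type E_8, Milnor number mu = 8.

The Hessian of f at 0 has rank 0. Corank 2; j^3 = x^3 is a perfect cube, so E-series; the 5-jet and mu = 8 give E_8.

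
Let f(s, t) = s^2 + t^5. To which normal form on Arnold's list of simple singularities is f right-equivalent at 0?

The Hessian of f at 0 is [[2, 0], [0, 0]] with rank 1, so corank 1. A Groebner basis of the Jacobian ideal J(f) in C{s,t} is {t^4, s}; counting standard monomials gives mu = 4. Corank 1: A-series; mu = 4 gives A_4.

A4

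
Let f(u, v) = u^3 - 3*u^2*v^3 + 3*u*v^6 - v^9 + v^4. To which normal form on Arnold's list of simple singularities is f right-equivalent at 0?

The Hessian of f at 0 is [[0, 0], [0, 0]] with rank 0, so corank 2. A Groebner basis of the Jacobian ideal J(f) in C{u,v} is {v^3, u^2}; counting standard monomials gives mu = 6. Corank 2; j^3 = u^3 is a perfect cube, so E-series; the 4-jet and mu = 6 give E_6.

E_6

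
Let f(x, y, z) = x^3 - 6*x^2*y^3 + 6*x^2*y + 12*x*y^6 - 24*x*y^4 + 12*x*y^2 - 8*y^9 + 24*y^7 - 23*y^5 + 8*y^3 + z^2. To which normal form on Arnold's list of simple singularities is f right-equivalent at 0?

The Hessian of f at 0 has rank 1. Corank 2; j^3 = (x + 2*y)^3 is a perfect cube, so E-series; the 5-jet and mu = 8 give E_8.

E8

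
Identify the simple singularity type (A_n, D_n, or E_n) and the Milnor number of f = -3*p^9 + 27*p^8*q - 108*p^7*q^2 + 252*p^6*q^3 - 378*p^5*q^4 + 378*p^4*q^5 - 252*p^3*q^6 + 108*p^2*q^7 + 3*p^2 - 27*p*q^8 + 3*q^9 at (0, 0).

Type A_8, Milnor number mu = 8.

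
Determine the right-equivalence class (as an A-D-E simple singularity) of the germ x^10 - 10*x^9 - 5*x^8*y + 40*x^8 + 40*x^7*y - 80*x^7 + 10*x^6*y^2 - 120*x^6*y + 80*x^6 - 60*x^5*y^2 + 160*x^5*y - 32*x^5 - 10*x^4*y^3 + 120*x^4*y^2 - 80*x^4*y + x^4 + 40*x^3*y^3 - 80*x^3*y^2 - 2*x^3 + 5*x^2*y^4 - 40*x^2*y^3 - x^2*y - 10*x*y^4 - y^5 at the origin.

D_6

The Hessian of f at 0 is [[0, 0], [0, 0]] with rank 0, so corank 2. A Groebner basis of the Jacobian ideal J(f) in C{x,y} is {-x*y/10 + y^4, x*y^2, x^2 + x*y/2}; counting standard monomials gives mu = 6. Corank 2; j^3 = -x^2*(2*x + y) has shape L^2 M (L != M), so D-series; mu = 6 gives D_6.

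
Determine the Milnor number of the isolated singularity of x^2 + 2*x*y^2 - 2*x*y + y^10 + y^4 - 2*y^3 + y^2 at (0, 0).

9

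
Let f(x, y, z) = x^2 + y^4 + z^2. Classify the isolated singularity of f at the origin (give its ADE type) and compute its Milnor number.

The Hessian of f at 0 has rank 2. Corank 1: A-series; mu = 3 gives A_3.

Type A3, Milnor number mu = 3.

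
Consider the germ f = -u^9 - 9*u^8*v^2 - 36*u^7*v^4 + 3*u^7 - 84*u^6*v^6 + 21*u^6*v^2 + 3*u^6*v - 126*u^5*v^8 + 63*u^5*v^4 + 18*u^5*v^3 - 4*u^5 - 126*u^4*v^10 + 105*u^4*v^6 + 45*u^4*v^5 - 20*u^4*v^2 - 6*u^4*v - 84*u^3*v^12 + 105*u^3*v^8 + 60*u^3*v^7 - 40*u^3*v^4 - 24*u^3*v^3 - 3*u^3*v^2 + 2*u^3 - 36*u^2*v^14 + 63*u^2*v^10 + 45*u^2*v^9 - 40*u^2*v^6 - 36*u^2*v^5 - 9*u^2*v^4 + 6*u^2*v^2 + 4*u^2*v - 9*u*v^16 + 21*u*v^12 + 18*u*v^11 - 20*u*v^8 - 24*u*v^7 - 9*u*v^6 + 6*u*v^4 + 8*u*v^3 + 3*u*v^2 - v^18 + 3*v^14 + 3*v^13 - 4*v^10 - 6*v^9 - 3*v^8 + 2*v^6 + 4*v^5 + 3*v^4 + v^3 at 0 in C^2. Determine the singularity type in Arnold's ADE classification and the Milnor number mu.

Type D_4, Milnor number mu = 4.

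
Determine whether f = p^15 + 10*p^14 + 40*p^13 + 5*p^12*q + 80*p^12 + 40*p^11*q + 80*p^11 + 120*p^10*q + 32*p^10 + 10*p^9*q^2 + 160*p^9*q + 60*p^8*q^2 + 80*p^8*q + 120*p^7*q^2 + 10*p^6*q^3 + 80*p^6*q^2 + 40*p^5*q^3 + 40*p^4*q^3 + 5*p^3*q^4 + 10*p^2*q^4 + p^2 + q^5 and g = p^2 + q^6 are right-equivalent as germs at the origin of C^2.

No.

The Hessian of f at 0 has rank 1. Corank 1: A-series; mu = 4 gives A_4. The Hessian of g at 0 has rank 1. Corank 1: A-series; mu = 5 gives A_5. f is A_4 but g is A_5, hence not right-equivalent.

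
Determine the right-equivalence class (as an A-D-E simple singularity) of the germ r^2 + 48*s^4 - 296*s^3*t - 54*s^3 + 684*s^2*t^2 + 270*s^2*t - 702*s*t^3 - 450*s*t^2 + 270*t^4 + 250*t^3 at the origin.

The Hessian of f at 0 is [[0, 0, 0], [0, 0, 0], [0, 0, 2]] with rank 1, so corank 2. A Groebner basis of the Jacobian ideal J(f) in C{s,t,r} is {19683*s^2/4 - 32805*s*t/2 + t^4 - 27*t^3/4 + 54675*t^2/4, s^3 - 2565*s^2/4 + 4275*s*t/2 - 15*t^3/4 - 7125*t^2/4, s^2*t - 1053*s^2/4 + 1755*s*t/2 - 29*t^3/12 - 2925*t^2/4, -81*s^2 + s*t^2 + 270*s*t - 14*t^3/9 - 225*t^2, r}; counting standard monomials gives mu = 7. Corank 2; j^3 = -2*(3*s - 5*t)^3 is a perfect cube, so E-series; the 4-jet and mu = 7 give E_7.

E_7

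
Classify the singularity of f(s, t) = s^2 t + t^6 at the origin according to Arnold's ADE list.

The Hessian of f at 0 has rank 0. Corank 2; j^3 = s^2*t has shape L^2 M (L != M), so D-series; mu = 7 gives D_7.

D_7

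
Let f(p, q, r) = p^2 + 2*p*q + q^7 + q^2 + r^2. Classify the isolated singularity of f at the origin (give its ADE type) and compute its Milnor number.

Type A_{6}, Milnor number mu = 6.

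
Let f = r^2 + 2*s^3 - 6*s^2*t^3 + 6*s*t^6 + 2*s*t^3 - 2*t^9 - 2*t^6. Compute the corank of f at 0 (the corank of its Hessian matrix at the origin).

2

The Hessian at 0 is [[0, 0, 0], [0, 0, 0], [0, 0, 2]] of rank 1; hence corank 2.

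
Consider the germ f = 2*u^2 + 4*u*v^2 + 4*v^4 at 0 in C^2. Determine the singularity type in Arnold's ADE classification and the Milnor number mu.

Type A3, Milnor number mu = 3.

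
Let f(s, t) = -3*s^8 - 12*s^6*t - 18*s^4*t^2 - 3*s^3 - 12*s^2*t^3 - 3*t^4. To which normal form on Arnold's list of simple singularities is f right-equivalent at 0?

The Hessian of f at 0 has rank 0. Corank 2; j^3 = -3*s^3 is a perfect cube, so E-series; the 4-jet and mu = 6 give E_6.

E6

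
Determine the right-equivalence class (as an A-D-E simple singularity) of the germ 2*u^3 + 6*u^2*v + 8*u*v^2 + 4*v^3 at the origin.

The Hessian of f at 0 has rank 0. Corank 2; j^3 = 2*(u + v)*(u^2 + 2*u*v + 2*v^2) splits into three distinct lines over C (the quadratic factor has nonzero discriminant), so D_4.

D_4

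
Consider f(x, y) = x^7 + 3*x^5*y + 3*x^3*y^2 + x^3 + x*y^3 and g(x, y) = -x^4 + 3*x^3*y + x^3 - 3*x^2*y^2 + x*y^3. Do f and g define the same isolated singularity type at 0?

The Hessian of f at 0 has rank 0. Corank 2; j^3 = x^3 is a perfect cube, so E-series; the 4-jet and mu = 7 give E_7. The Hessian of g at 0 has rank 0. Corank 2; j^3 = x^3 is a perfect cube, so E-series; the 4-jet and mu = 7 give E_7. Both have type E_7, hence right-equivalent.

Yes.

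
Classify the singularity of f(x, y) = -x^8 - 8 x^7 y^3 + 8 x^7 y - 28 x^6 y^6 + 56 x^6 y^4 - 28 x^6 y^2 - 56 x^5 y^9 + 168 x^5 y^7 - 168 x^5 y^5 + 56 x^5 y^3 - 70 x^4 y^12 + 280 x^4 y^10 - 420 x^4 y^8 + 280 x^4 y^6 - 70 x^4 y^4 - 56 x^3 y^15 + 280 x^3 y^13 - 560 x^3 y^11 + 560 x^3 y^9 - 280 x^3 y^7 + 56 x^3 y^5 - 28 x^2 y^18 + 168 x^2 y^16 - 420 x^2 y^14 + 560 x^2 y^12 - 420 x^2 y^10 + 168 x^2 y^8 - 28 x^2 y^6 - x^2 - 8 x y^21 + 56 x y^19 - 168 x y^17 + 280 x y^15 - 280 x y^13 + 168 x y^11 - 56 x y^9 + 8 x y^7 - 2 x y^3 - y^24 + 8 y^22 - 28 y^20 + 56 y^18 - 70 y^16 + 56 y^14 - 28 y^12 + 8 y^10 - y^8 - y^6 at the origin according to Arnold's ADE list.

A_7

The Hessian of f at 0 has rank 1. Corank 1: A-series; mu = 7 gives A_7.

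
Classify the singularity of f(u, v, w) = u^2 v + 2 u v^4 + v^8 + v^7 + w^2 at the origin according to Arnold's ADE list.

The Hessian of f at 0 has rank 1. Corank 2; j^3 = u^2*v has shape L^2 M (L != M), so D-series; mu = 9 gives D_9.

D9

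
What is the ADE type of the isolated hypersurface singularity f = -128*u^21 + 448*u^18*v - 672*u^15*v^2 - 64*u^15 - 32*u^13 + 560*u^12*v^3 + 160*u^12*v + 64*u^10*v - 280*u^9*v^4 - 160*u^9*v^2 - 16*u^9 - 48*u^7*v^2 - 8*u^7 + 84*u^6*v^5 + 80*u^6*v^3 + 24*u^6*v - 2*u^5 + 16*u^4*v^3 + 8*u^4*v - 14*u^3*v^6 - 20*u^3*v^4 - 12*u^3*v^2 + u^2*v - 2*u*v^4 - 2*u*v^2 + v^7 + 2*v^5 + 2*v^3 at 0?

D_4

The Hessian of f at 0 has rank 0. Corank 2; j^3 = v*(u^2 - 2*u*v + 2*v^2) splits into three distinct lines over C (the quadratic factor has nonzero discriminant), so D_4.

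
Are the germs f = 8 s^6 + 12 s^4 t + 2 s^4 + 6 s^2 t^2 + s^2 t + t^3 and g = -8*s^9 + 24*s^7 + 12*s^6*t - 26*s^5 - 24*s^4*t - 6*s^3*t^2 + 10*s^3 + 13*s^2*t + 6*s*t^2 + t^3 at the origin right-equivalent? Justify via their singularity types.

Yes.

The Hessian of f at 0 has rank 0. Corank 2; j^3 = t*(s^2 + t^2) splits into three distinct lines over C (the quadratic factor has nonzero discriminant), so D_4. The Hessian of g at 0 has rank 0. Corank 2; j^3 = (2*s + t)*(5*s^2 + 4*s*t + t^2) splits into three distinct lines over C (the quadratic factor has nonzero discriminant), so D_4. Both have type D_4, hence right-equivalent.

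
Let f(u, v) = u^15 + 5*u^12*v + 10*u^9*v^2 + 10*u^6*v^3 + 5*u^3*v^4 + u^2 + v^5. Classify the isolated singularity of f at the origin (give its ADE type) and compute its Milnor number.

Type A_4, Milnor number mu = 4.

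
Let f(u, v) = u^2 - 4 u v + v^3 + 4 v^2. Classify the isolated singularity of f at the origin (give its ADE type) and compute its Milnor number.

Type A_2, Milnor number mu = 2.

The Hessian of f at 0 is [[2, -4], [-4, 8]] with rank 1, so corank 1. A Groebner basis of the Jacobian ideal J(f) in C{u,v} is {v^2, u - 2*v}; counting standard monomials gives mu = 2. Corank 1: A-series; mu = 2 gives A_2.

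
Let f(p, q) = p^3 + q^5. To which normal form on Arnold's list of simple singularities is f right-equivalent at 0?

The Hessian of f at 0 has rank 0. Corank 2; j^3 = p^3 is a perfect cube, so E-series; the 5-jet and mu = 8 give E_8.

E_{8}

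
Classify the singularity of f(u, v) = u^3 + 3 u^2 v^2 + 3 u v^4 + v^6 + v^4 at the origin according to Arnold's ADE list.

E6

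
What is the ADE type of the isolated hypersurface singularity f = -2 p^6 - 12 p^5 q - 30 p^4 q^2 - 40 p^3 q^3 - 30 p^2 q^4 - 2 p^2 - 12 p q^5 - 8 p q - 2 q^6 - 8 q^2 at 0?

The Hessian of f at 0 has rank 1. Corank 1: A-series; mu = 5 gives A_5.

A_5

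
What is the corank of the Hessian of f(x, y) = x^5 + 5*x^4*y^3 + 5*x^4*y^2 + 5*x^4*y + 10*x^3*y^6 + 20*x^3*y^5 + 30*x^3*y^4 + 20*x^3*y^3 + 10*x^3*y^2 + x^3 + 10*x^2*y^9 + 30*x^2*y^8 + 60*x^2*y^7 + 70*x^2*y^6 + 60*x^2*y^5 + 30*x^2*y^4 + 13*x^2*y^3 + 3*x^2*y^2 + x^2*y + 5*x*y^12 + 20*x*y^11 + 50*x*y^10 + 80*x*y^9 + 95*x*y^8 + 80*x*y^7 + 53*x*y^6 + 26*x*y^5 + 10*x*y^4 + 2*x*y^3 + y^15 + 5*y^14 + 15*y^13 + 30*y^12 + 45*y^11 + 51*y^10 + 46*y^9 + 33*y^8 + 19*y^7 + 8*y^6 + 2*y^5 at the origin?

2

The Hessian at 0 is [[0, 0], [0, 0]] of rank 0; hence corank 2.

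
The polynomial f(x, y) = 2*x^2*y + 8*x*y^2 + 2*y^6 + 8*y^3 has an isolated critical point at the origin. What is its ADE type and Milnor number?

The Hessian of f at 0 has rank 0. Corank 2; j^3 = 2*y*(x + 2*y)^2 has shape L^2 M (L != M), so D-series; mu = 7 gives D_7.

Type D7, Milnor number mu = 7.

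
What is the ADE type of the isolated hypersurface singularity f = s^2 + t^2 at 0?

A_1

The Hessian of f at 0 is [[2, 0], [0, 2]] with rank 2, so corank 0. A Groebner basis of the Jacobian ideal J(f) in C{s,t} is {s, t}; counting standard monomials gives mu = 1. Corank 0: nondegenerate Morse point, so A_1.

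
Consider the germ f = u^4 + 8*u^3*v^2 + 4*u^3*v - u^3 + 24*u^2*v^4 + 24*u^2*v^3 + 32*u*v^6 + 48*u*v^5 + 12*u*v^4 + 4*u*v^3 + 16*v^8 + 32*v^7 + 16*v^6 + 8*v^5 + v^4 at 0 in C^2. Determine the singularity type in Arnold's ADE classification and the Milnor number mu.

Type E_{6}, Milnor number mu = 6.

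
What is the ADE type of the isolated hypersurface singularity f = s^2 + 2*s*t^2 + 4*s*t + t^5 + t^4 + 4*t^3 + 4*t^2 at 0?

A4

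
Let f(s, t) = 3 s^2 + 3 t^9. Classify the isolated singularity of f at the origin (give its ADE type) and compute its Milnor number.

Type A_{8}, Milnor number mu = 8.

The Hessian of f at 0 has rank 1. Corank 1: A-series; mu = 8 gives A_8.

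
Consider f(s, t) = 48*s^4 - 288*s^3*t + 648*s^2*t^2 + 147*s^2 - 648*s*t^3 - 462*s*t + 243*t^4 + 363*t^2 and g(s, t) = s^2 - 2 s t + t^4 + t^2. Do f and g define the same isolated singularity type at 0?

The Hessian of f at 0 has rank 1. Corank 1: A-series; mu = 3 gives A_3. The Hessian of g at 0 has rank 1. Corank 1: A-series; mu = 3 gives A_3. Both have type A_3, hence right-equivalent.

Yes.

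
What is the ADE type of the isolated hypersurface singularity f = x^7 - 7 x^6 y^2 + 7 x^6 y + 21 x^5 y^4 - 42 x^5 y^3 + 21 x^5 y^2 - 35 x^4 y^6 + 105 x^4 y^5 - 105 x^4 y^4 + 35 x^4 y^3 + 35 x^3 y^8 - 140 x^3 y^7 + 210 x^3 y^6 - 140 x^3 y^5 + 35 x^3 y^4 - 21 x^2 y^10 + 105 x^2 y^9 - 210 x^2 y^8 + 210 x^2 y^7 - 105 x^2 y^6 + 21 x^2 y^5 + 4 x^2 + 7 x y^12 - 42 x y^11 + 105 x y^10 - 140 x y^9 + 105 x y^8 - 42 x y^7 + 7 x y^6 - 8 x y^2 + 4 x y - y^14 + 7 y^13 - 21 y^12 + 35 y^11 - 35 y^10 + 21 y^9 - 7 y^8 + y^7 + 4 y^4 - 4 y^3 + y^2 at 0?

A_{6}

The Hessian of f at 0 has rank 1. Corank 1: A-series; mu = 6 gives A_6.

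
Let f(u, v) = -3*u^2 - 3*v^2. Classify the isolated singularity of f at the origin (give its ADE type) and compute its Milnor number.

Type A1, Milnor number mu = 1.

The Hessian of f at 0 has rank 2. Corank 0: nondegenerate Morse point, so A_1.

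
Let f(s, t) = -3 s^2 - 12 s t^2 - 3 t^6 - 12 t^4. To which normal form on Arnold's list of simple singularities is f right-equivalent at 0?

The Hessian of f at 0 has rank 1. Corank 1: A-series; mu = 5 gives A_5.

A5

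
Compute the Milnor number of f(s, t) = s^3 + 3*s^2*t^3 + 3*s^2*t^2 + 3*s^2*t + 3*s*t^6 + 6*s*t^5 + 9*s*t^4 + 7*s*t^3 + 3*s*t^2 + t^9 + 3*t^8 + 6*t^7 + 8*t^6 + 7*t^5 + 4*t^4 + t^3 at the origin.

The Hessian of f at 0 has rank 0. Corank 2; j^3 = (s + t)^3 is a perfect cube, so E-series; the 4-jet and mu = 7 give E_7.

7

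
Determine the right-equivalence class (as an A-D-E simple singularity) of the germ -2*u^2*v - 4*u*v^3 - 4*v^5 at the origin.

D_{6}

The Hessian of f at 0 is [[0, 0], [0, 0]] with rank 0, so corank 2. A Groebner basis of the Jacobian ideal J(f) in C{u,v} is {u^3, u^2*v, -u^2/4 + u*v^2, u*v + v^3}; counting standard monomials gives mu = 6. Corank 2; j^3 = -2*u^2*v has shape L^2 M (L != M), so D-series; mu = 6 gives D_6.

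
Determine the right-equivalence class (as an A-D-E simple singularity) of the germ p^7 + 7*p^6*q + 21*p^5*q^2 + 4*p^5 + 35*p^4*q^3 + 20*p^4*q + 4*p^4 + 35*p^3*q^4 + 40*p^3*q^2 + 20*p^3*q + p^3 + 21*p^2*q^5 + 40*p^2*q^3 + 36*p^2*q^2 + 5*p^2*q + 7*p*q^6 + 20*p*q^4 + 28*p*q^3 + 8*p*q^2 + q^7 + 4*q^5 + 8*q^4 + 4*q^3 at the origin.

The Hessian of f at 0 has rank 0. Corank 2; j^3 = (p + q)*(p + 2*q)^2 has shape L^2 M (L != M), so D-series; mu = 8 gives D_8.

D8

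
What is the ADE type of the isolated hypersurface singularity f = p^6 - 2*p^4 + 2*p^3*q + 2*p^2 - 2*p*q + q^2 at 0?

A1

The Hessian of f at 0 has rank 2. Corank 0: nondegenerate Morse point, so A_1.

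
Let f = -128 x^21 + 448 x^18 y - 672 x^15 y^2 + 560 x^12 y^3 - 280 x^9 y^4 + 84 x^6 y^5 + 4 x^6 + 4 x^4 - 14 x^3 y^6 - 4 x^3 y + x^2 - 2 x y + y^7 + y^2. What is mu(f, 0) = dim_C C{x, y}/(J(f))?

6

The Hessian of f at 0 has rank 1. Corank 1: A-series; mu = 6 gives A_6.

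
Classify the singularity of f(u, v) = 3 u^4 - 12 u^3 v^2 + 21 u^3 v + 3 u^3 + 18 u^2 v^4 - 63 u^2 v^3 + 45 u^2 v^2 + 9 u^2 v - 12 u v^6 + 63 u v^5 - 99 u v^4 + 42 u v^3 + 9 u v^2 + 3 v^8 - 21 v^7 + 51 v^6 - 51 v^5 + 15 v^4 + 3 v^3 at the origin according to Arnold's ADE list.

The Hessian of f at 0 is [[0, 0], [0, 0]] with rank 0, so corank 2. A Groebner basis of the Jacobian ideal J(f) in C{u,v} is {-u^2/2 - u*v + v^4 - v^3/6 - v^2/2, u^3 - 3*u^2 - 6*u*v - 3*v^2, u^2*v + 11*u^2/6 + 11*u*v/3 - 7*v^3/18 + 11*v^2/6, -5*u^2/6 + u*v^2 - 5*u*v/3 + 13*v^3/18 - 5*v^2/6}; counting standard monomials gives mu = 7. Corank 2; j^3 = 3*(u + v)^3 is a perfect cube, so E-series; the 4-jet and mu = 7 give E_7.

E7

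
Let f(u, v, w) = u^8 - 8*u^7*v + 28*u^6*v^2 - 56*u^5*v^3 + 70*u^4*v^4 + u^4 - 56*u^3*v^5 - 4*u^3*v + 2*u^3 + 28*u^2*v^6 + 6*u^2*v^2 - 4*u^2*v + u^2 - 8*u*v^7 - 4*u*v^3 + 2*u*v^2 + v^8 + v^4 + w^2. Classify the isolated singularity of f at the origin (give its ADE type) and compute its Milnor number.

The Hessian of f at 0 has rank 2. Corank 1: A-series; mu = 7 gives A_7.

Type A_{7}, Milnor number mu = 7.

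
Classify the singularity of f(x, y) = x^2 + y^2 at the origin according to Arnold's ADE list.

A1

The Hessian of f at 0 is [[2, 0], [0, 2]] with rank 2, so corank 0. A Groebner basis of the Jacobian ideal J(f) in C{x,y} is {x, y}; counting standard monomials gives mu = 1. Corank 0: nondegenerate Morse point, so A_1.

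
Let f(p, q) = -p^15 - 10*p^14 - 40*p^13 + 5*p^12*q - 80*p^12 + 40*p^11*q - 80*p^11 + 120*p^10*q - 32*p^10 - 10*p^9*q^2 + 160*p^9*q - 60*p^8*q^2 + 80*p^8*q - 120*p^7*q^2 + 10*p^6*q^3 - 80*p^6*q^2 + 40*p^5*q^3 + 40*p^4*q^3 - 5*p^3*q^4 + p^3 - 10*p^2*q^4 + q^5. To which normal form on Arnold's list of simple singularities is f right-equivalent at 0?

The Hessian of f at 0 is [[0, 0], [0, 0]] with rank 0, so corank 2. A Groebner basis of the Jacobian ideal J(f) in C{p,q} is {q^4, p^2}; counting standard monomials gives mu = 8. Corank 2; j^3 = p^3 is a perfect cube, so E-series; the 5-jet and mu = 8 give E_8.

E_8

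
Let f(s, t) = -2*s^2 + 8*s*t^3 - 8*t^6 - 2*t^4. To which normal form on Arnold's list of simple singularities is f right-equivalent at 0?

A3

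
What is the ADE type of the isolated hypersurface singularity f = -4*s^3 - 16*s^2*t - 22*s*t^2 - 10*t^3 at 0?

D_{4}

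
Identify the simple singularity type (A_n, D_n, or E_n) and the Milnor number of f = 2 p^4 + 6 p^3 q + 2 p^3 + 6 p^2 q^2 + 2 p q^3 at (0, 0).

The Hessian of f at 0 has rank 0. Corank 2; j^3 = 2*p^3 is a perfect cube, so E-series; the 4-jet and mu = 7 give E_7.

Type E_{7}, Milnor number mu = 7.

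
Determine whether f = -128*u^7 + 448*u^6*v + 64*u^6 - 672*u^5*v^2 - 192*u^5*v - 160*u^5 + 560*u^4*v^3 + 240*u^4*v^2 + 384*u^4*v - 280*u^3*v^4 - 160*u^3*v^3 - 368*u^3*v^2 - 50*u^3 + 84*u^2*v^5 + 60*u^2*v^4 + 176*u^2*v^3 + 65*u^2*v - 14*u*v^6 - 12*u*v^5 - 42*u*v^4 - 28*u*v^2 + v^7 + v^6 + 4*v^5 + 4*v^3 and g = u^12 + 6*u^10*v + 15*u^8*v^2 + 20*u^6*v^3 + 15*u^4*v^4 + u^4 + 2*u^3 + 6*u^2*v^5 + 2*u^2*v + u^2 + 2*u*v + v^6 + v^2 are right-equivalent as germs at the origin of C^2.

No.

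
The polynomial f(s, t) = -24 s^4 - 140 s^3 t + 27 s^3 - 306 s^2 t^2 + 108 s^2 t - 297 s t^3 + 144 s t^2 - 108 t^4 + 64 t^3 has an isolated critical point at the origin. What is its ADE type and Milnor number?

The Hessian of f at 0 is [[0, 0], [0, 0]] with rank 0, so corank 2. A Groebner basis of the Jacobian ideal J(f) in C{s,t} is {19683*s^2/4 + 13122*s*t + t^4 - 27*t^3/4 + 8748*t^2, s^3 - 459*s^2 - 1224*s*t + 3*t^3 - 816*t^2, s^2*t + 891*s^2/4 + 594*s*t - 25*t^3/12 + 396*t^2, -81*s^2 + s*t^2 - 216*s*t + 13*t^3/9 - 144*t^2}; counting standard monomials gives mu = 7. Corank 2; j^3 = (3*s + 4*t)^3 is a perfect cube, so E-series; the 4-jet and mu = 7 give E_7.

Type E7, Milnor number mu = 7.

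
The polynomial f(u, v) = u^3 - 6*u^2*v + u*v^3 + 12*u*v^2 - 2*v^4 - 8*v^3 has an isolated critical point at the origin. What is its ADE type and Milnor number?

Type E7, Milnor number mu = 7.

The Hessian of f at 0 is [[0, 0], [0, 0]] with rank 0, so corank 2. A Groebner basis of the Jacobian ideal J(f) in C{u,v} is {u^3 - 6*u^2*v - 48*u^2 + 192*u*v - 192*v^2, 6*u^2 + u*v^2 - 24*u*v + 24*v^2, 3*u^2 - 12*u*v + v^3 + 12*v^2}; counting standard monomials gives mu = 7. Corank 2; j^3 = (u - 2*v)^3 is a perfect cube, so E-series; the 4-jet and mu = 7 give E_7.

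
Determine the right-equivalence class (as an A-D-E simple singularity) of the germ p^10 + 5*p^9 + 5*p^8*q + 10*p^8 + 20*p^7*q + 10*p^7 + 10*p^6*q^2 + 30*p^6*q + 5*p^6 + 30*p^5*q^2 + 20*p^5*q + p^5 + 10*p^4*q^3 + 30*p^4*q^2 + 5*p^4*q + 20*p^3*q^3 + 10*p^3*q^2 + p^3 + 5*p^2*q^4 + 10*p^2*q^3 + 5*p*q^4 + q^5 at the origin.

The Hessian of f at 0 has rank 0. Corank 2; j^3 = p^3 is a perfect cube, so E-series; the 5-jet and mu = 8 give E_8.

E8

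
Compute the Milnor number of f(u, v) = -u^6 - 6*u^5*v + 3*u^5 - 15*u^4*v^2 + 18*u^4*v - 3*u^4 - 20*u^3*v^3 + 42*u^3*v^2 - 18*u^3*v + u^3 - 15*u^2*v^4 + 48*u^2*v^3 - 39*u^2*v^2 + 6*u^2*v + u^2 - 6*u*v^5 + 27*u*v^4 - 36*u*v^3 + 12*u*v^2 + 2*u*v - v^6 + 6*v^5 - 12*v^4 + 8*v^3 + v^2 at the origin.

2

The Hessian of f at 0 is [[2, 2], [2, 2]] with rank 1, so corank 1. A Groebner basis of the Jacobian ideal J(f) in C{u,v} is {v^2, u + v}; counting standard monomials gives mu = 2. Corank 1: A-series; mu = 2 gives A_2.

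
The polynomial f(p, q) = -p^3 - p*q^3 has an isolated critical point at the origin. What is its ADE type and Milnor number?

The Hessian of f at 0 is [[0, 0], [0, 0]] with rank 0, so corank 2. A Groebner basis of the Jacobian ideal J(f) in C{p,q} is {p^3, p*q^2, 3*p^2 + q^3}; counting standard monomials gives mu = 7. Corank 2; j^3 = -p^3 is a perfect cube, so E-series; the 4-jet and mu = 7 give E_7.

Type E_{7}, Milnor number mu = 7.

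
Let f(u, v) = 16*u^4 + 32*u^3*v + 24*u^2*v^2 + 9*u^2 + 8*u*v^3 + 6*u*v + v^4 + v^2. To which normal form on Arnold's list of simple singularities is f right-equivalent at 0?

A_{3}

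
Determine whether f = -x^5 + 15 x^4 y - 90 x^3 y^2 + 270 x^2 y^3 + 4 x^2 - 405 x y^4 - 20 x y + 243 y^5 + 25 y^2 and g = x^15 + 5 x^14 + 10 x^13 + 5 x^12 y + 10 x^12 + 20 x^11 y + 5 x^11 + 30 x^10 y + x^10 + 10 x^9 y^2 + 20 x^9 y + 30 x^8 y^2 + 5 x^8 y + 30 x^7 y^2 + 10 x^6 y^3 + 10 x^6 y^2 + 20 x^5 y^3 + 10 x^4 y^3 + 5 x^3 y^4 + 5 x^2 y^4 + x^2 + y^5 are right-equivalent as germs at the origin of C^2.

Yes.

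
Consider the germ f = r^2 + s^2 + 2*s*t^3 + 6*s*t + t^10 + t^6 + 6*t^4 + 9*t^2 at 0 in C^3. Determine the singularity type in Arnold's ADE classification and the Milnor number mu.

The Hessian of f at 0 is [[2, 6, 0], [6, 18, 0], [0, 0, 2]] with rank 2, so corank 1. A Groebner basis of the Jacobian ideal J(f) in C{s,t,r} is {s^3 + 9*s^2*t + 27*s*t^2 - 27*s - 81*t, s + t^3 + 3*t, r}; counting standard monomials gives mu = 9. Corank 1: A-series; mu = 9 gives A_9.

Type A9, Milnor number mu = 9.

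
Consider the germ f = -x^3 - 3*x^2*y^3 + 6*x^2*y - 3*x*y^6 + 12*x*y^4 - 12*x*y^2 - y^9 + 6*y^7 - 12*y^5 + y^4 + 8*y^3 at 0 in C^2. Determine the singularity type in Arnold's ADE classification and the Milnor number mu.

The Hessian of f at 0 has rank 0. Corank 2; j^3 = -(x - 2*y)^3 is a perfect cube, so E-series; the 4-jet and mu = 6 give E_6.

Type E_{6}, Milnor number mu = 6.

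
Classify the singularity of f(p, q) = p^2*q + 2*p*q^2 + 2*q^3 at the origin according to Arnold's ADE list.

D_4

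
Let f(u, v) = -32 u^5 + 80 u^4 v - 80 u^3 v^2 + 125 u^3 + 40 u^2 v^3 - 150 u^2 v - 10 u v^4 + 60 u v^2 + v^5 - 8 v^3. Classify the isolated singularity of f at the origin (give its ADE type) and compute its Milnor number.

Type E8, Milnor number mu = 8.

The Hessian of f at 0 is [[0, 0], [0, 0]] with rank 0, so corank 2. A Groebner basis of the Jacobian ideal J(f) in C{u,v} is {v^5, u*v^3 - 17*v^4/40, u^2 - 4*u*v/5 + 4*v^2/25}; counting standard monomials gives mu = 8. Corank 2; j^3 = (5*u - 2*v)^3 is a perfect cube, so E-series; the 5-jet and mu = 8 give E_8.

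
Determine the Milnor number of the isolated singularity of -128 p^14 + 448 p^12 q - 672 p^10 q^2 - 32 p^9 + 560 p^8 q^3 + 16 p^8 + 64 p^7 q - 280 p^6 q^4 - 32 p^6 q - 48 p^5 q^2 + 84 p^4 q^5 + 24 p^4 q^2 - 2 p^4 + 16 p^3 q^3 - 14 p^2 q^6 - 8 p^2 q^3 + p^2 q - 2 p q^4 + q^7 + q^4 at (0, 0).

5

The Hessian of f at 0 has rank 0. Corank 2; j^3 = p^2*q has shape L^2 M (L != M), so D-series; mu = 5 gives D_5.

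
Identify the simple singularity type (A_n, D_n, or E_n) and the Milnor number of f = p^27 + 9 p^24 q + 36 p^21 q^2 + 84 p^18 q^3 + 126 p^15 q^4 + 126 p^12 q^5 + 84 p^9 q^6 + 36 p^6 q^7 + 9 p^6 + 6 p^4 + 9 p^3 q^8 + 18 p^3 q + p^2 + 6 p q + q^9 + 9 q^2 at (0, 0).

Type A_{8}, Milnor number mu = 8.

The Hessian of f at 0 has rank 1. Corank 1: A-series; mu = 8 gives A_8.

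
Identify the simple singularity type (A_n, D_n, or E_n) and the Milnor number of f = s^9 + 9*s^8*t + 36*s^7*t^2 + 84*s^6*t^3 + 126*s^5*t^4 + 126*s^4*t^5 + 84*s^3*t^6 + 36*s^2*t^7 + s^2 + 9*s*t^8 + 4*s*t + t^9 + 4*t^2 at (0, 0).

Type A_{8}, Milnor number mu = 8.

The Hessian of f at 0 is [[2, 4], [4, 8]] with rank 1, so corank 1. A Groebner basis of the Jacobian ideal J(f) in C{s,t} is {t^8, s + 2*t}; counting standard monomials gives mu = 8. Corank 1: A-series; mu = 8 gives A_8.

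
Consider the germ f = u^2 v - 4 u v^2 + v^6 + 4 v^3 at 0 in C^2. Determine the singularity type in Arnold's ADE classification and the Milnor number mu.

The Hessian of f at 0 has rank 0. Corank 2; j^3 = v*(u - 2*v)^2 has shape L^2 M (L != M), so D-series; mu = 7 gives D_7.

Type D_7, Milnor number mu = 7.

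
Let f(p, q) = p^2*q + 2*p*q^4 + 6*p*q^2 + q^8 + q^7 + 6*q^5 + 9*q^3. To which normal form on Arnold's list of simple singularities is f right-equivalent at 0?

The Hessian of f at 0 has rank 0. Corank 2; j^3 = q*(p + 3*q)^2 has shape L^2 M (L != M), so D-series; mu = 9 gives D_9.

D_{9}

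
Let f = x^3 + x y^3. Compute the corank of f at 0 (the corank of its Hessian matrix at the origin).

Hessian at 0 has rank 0.

2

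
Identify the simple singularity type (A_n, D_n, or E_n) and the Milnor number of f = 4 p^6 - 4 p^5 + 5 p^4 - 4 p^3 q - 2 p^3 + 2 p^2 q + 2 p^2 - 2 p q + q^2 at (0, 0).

Type A1, Milnor number mu = 1.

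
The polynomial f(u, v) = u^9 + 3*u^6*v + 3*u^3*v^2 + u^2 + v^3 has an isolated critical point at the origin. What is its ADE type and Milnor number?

Type A_2, Milnor number mu = 2.

The Hessian of f at 0 has rank 1. Corank 1: A-series; mu = 2 gives A_2.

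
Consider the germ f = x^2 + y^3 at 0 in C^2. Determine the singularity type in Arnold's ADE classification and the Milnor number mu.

Type A2, Milnor number mu = 2.

The Hessian of f at 0 has rank 1. Corank 1: A-series; mu = 2 gives A_2.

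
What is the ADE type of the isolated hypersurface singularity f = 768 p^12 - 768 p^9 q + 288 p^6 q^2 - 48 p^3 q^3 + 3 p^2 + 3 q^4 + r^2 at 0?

A_3

The Hessian of f at 0 has rank 2. Corank 1: A-series; mu = 3 gives A_3.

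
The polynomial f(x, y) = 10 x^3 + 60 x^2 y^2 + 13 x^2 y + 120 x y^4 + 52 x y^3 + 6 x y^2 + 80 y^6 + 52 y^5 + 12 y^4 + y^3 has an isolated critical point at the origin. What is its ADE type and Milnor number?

Type D_4, Milnor number mu = 4.

The Hessian of f at 0 is [[0, 0], [0, 0]] with rank 0, so corank 2. A Groebner basis of the Jacobian ideal J(f) in C{x,y} is {y^3, x^2 - 3*y^2/11, x*y + 6*y^2/11}; counting standard monomials gives mu = 4. Corank 2; j^3 = (2*x + y)*(5*x^2 + 4*x*y + y^2) splits into three distinct lines over C (the quadratic factor has nonzero discriminant), so D_4.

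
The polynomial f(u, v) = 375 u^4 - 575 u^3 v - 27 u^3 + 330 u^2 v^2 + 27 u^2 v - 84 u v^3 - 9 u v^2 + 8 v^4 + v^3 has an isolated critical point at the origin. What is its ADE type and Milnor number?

Type E_{7}, Milnor number mu = 7.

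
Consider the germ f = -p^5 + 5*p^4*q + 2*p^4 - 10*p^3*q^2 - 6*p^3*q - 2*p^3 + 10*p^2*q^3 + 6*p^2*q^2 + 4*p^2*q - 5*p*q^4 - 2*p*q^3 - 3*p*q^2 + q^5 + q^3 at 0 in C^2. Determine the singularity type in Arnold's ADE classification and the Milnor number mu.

Type D_{4}, Milnor number mu = 4.

The Hessian of f at 0 has rank 0. Corank 2; j^3 = -(p - q)*(2*p^2 - 2*p*q + q^2) splits into three distinct lines over C (the quadratic factor has nonzero discriminant), so D_4.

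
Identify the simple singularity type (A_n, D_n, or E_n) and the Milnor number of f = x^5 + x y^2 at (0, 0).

The Hessian of f at 0 is [[0, 0], [0, 0]] with rank 0, so corank 2. A Groebner basis of the Jacobian ideal J(f) in C{x,y} is {x^4 + y^2/5, y^3, x*y}; counting standard monomials gives mu = 6. Corank 2; j^3 = x*y^2 has shape L^2 M (L != M), so D-series; mu = 6 gives D_6.

Type D_6, Milnor number mu = 6.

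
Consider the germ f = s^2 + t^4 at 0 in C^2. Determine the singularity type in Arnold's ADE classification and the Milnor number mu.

The Hessian of f at 0 has rank 1. Corank 1: A-series; mu = 3 gives A_3.

Type A_3, Milnor number mu = 3.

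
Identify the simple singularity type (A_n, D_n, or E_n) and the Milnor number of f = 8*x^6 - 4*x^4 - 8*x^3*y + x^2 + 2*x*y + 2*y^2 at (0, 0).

The Hessian of f at 0 is [[2, 2], [2, 4]] with rank 2, so corank 0. A Groebner basis of the Jacobian ideal J(f) in C{x,y} is {x, y}; counting standard monomials gives mu = 1. Corank 0: nondegenerate Morse point, so A_1.

Type A_{1}, Milnor number mu = 1.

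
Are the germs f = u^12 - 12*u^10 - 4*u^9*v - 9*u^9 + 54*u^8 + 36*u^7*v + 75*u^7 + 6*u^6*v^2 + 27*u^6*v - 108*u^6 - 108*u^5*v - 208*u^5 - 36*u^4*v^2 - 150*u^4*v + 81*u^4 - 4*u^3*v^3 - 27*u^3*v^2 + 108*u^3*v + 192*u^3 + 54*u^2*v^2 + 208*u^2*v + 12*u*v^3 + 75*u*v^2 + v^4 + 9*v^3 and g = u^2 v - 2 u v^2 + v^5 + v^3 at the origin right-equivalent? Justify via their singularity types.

No.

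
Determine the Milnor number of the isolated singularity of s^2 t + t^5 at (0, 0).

The Hessian of f at 0 is [[0, 0], [0, 0]] with rank 0, so corank 2. A Groebner basis of the Jacobian ideal J(f) in C{s,t} is {s^2/5 + t^4, s^3, s*t}; counting standard monomials gives mu = 6. Corank 2; j^3 = s^2*t has shape L^2 M (L != M), so D-series; mu = 6 gives D_6.

6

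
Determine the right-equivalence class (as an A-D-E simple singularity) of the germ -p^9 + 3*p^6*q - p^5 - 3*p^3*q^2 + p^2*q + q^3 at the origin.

D_4

The Hessian of f at 0 is [[0, 0], [0, 0]] with rank 0, so corank 2. A Groebner basis of the Jacobian ideal J(f) in C{p,q} is {q^3, p^2 + 3*q^2, p*q}; counting standard monomials gives mu = 4. Corank 2; j^3 = q*(p^2 + q^2) splits into three distinct lines over C (the quadratic factor has nonzero discriminant), so D_4.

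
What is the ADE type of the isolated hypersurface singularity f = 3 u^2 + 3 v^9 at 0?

A_{8}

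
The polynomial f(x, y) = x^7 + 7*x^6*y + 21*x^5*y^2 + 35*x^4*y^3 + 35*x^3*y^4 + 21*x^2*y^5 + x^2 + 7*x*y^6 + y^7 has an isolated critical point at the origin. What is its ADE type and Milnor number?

Type A_{6}, Milnor number mu = 6.

The Hessian of f at 0 is [[2, 0], [0, 0]] with rank 1, so corank 1. A Groebner basis of the Jacobian ideal J(f) in C{x,y} is {y^6, x}; counting standard monomials gives mu = 6. Corank 1: A-series; mu = 6 gives A_6.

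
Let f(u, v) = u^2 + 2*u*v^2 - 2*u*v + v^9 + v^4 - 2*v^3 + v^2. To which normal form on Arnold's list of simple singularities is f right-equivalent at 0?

The Hessian of f at 0 has rank 1. Corank 1: A-series; mu = 8 gives A_8.

A_8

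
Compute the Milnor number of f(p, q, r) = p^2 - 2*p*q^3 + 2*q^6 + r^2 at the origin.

The Hessian of f at 0 has rank 2. Corank 1: A-series; mu = 5 gives A_5.

5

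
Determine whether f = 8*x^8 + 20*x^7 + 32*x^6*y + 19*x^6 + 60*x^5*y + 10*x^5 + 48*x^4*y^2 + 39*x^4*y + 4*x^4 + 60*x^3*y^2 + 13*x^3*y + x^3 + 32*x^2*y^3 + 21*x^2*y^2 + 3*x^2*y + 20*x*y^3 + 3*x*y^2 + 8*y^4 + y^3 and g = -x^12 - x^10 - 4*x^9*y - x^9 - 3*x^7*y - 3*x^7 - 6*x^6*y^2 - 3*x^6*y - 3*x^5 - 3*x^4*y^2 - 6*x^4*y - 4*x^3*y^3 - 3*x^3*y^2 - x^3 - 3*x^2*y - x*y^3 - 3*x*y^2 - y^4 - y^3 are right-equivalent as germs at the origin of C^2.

Yes.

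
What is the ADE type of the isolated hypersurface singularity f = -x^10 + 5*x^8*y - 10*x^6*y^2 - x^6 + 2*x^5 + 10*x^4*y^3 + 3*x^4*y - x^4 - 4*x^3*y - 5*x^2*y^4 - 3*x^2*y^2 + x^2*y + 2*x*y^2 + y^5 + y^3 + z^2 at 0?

D_6

The Hessian of f at 0 is [[0, 0, 0], [0, 0, 0], [0, 0, 2]] with rank 1, so corank 2. A Groebner basis of the Jacobian ideal J(f) in C{x,y,z} is {x^3 + x^2/4 + 3*x*y/2 + 5*y^2/4, x^2*y - x*y - y^2, -x^2/4 + x*y^2 + x*y/2 + 3*y^2/4, x^2/2 + y^3 - y^2/2, z}; counting standard monomials gives mu = 6. Corank 2; j^3 = y*(x + y)^2 has shape L^2 M (L != M), so D-series; mu = 6 gives D_6.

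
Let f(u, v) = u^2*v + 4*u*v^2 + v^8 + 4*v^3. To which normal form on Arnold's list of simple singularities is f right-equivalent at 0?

D9

The Hessian of f at 0 has rank 0. Corank 2; j^3 = v*(u + 2*v)^2 has shape L^2 M (L != M), so D-series; mu = 9 gives D_9.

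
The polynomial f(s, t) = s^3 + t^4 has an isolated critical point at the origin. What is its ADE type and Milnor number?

Type E_{6}, Milnor number mu = 6.

The Hessian of f at 0 has rank 0. Corank 2; j^3 = s^3 is a perfect cube, so E-series; the 4-jet and mu = 6 give E_6.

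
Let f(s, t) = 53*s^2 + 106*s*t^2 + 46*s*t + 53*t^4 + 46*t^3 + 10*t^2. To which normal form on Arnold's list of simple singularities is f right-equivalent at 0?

The Hessian of f at 0 is [[106, 46], [46, 20]] with rank 2, so corank 0. A Groebner basis of the Jacobian ideal J(f) in C{s,t} is {s, t}; counting standard monomials gives mu = 1. Corank 0: nondegenerate Morse point, so A_1.

A1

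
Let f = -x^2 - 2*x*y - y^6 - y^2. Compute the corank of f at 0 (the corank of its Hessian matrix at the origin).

1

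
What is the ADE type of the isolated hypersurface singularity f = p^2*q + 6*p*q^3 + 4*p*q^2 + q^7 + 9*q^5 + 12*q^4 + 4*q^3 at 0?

The Hessian of f at 0 is [[0, 0], [0, 0]] with rank 0, so corank 2. A Groebner basis of the Jacobian ideal J(f) in C{p,q} is {p^2*q^2 - 4*p^2*q/3 + 9*p^2/7 - p*q^2/7 + 218*p*q/63 + 16*q^2/9, p^3 + 6*p^2*q - 27*p^2/7 + 3*p*q^2/7 - 218*p*q/21 - 16*q^2/3, p*q/3 + q^3 + 2*q^2/3}; counting standard monomials gives mu = 8. Corank 2; j^3 = q*(p + 2*q)^2 has shape L^2 M (L != M), so D-series; mu = 8 gives D_8.

D8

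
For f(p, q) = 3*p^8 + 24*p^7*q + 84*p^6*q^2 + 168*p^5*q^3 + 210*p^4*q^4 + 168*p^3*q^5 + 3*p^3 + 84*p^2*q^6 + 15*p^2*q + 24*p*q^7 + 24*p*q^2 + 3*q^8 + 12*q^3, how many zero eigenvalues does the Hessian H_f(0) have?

2

Hessian at 0 has rank 0.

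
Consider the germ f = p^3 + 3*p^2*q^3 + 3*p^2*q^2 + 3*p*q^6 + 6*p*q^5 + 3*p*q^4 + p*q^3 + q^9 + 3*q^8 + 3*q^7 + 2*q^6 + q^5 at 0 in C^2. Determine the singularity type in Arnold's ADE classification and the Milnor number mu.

Type E_{7}, Milnor number mu = 7.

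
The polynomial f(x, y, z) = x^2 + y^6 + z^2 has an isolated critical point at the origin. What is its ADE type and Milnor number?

Type A_{5}, Milnor number mu = 5.

The Hessian of f at 0 is [[2, 0, 0], [0, 0, 0], [0, 0, 2]] with rank 2, so corank 1. A Groebner basis of the Jacobian ideal J(f) in C{x,y,z} is {y^5, x, z}; counting standard monomials gives mu = 5. Corank 1: A-series; mu = 5 gives A_5.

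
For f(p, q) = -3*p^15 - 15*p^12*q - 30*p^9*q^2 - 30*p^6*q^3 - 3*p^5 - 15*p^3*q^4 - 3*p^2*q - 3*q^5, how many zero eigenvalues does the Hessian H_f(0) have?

2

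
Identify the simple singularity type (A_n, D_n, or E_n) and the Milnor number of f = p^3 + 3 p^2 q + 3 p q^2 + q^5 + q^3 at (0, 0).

Type E_8, Milnor number mu = 8.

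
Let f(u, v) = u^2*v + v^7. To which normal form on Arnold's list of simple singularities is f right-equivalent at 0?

D_8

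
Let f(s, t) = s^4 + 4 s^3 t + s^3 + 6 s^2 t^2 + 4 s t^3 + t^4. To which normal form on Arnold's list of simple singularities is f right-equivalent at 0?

E_{6}

The Hessian of f at 0 has rank 0. Corank 2; j^3 = s^3 is a perfect cube, so E-series; the 4-jet and mu = 6 give E_6.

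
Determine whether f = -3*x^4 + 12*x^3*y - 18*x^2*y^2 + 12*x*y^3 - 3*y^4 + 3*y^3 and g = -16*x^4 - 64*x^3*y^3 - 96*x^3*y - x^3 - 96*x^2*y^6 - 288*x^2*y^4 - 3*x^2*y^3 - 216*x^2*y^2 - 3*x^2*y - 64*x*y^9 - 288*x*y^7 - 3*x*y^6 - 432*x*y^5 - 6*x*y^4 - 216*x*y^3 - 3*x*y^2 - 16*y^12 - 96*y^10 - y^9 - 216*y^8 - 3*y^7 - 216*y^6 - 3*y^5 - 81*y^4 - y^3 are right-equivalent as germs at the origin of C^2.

Yes.

The Hessian of f at 0 has rank 0. Corank 2; j^3 = 3*y^3 is a perfect cube, so E-series; the 4-jet and mu = 6 give E_6. The Hessian of g at 0 has rank 0. Corank 2; j^3 = -(x + y)^3 is a perfect cube, so E-series; the 4-jet and mu = 6 give E_6. Both have type E_6, hence right-equivalent.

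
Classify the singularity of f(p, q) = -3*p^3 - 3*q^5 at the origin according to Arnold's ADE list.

E_8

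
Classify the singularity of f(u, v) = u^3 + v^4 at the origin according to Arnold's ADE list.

E_6

The Hessian of f at 0 has rank 0. Corank 2; j^3 = u^3 is a perfect cube, so E-series; the 4-jet and mu = 6 give E_6.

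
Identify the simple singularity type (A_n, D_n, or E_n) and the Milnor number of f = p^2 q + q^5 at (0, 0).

Type D6, Milnor number mu = 6.

The Hessian of f at 0 is [[0, 0], [0, 0]] with rank 0, so corank 2. A Groebner basis of the Jacobian ideal J(f) in C{p,q} is {p^2/5 + q^4, p^3, p*q}; counting standard monomials gives mu = 6. Corank 2; j^3 = p^2*q has shape L^2 M (L != M), so D-series; mu = 6 gives D_6.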